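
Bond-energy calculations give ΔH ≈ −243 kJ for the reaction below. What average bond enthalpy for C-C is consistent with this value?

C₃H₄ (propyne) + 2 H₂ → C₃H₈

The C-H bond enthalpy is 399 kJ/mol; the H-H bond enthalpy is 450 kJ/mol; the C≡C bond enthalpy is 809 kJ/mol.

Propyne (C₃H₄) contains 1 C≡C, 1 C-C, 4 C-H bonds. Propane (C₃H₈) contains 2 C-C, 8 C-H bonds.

D(C-C) ≈ 356 kJ/mol

Let D be the C-C bond energy.
Σ(broken) = 1×809 + 1×D + 4×399 + 2×450 = 3305 + D
Σ(formed) = 2×D + 8×399 = 3192 + 2D
ΔH = Σ(broken) − Σ(formed) = (3305 + D) − (3192 + 2D) = +113 − D
Setting this equal to −243 kJ gives D = 356 kJ/mol.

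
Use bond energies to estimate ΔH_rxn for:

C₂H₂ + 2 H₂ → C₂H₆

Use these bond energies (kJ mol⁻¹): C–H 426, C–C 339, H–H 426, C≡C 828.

ΔH ≈ −363 kJ

Bonds broken (reactants):
  C≡C: 1 × 828 = 828
  C–H: 2 × 426 = 852
  H–H: 2 × 426 = 852
  Σ(broken) = 2532 kJ
Bonds formed (products):
  C–C: 1 × 339 = 339
  C–H: 6 × 426 = 2556
  Σ(formed) = 2895 kJ
ΔH = Σ(broken) − Σ(formed) = 2532 − 2895 = −363 kJ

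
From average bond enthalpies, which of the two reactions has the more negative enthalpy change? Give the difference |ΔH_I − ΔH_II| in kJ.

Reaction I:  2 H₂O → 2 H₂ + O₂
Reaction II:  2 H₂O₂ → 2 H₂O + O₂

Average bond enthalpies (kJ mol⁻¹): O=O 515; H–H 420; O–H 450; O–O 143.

Reaction II, by 674 kJ

Reaction I:
  Bonds broken (reactants):
    O–H: 4 × 450 = 1800
    Σ(broken) = 1800 kJ
  Bonds formed (products):
    H–H: 2 × 420 = 840
    O=O: 1 × 515 = 515
    Σ(formed) = 1355 kJ
  ΔH_I = 1800 − 1355 = +445 kJ
Reaction II:
  Bonds broken (reactants):
    O–H: 4 × 450 = 1800
    O–O: 2 × 143 = 286
    Σ(broken) = 2086 kJ
  Bonds formed (products):
    O–H: 4 × 450 = 1800
    O=O: 1 × 515 = 515
    Σ(formed) = 2315 kJ
  ΔH_II = 2086 − 2315 = −229 kJ
ΔH_I − ΔH_II = +674 kJ, so reaction II has the more negative ΔH; |ΔH_I − ΔH_II| = 674 kJ.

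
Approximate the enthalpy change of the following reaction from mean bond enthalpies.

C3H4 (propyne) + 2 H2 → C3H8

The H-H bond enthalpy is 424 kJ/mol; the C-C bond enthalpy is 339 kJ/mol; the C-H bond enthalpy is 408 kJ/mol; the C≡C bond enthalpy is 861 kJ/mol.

ΔH ≈ −262 kJ

Bonds broken (reactants):
  C≡C: 1 × 861 = 861
  C-C: 1 × 339 = 339
  C-H: 4 × 408 = 1632
  H-H: 2 × 424 = 848
  Σ(broken) = 3680 kJ
Bonds formed (products):
  C-C: 2 × 339 = 678
  C-H: 8 × 408 = 3264
  Σ(formed) = 3942 kJ
ΔH = Σ(broken) − Σ(formed) = 3680 − 3942 = −262 kJ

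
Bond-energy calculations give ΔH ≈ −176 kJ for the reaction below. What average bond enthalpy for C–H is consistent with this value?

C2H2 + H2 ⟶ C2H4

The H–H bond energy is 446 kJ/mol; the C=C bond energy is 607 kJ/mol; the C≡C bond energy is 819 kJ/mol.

Let D be the C–H bond energy.
Σ(broken) = 1×819 + 2×D + 1×446 = 1265 + 2D
Σ(formed) = 4×D + 1×607 = 607 + 4D
ΔH = Σ(broken) − Σ(formed) = (1265 + 2D) − (607 + 4D) = +658 − 2D
Setting this equal to −176 kJ gives 2D = 834, so D = 417 kJ/mol.

D(C–H) ≈ 417 kJ/mol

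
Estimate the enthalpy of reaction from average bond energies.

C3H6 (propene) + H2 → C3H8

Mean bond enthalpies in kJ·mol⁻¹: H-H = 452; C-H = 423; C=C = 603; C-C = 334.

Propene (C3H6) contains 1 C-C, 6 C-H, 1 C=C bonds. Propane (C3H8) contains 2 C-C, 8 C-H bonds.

Bonds broken (reactants):
  C-C: 1 × 334 = 334
  C-H: 6 × 423 = 2538
  C=C: 1 × 603 = 603
  H-H: 1 × 452 = 452
  Σ(broken) = 3927 kJ
Bonds formed (products):
  C-C: 2 × 334 = 668
  C-H: 8 × 423 = 3384
  Σ(formed) = 4052 kJ
ΔH = Σ(broken) − Σ(formed) = 3927 − 4052 = −125 kJ

ΔH ≈ −125 kJ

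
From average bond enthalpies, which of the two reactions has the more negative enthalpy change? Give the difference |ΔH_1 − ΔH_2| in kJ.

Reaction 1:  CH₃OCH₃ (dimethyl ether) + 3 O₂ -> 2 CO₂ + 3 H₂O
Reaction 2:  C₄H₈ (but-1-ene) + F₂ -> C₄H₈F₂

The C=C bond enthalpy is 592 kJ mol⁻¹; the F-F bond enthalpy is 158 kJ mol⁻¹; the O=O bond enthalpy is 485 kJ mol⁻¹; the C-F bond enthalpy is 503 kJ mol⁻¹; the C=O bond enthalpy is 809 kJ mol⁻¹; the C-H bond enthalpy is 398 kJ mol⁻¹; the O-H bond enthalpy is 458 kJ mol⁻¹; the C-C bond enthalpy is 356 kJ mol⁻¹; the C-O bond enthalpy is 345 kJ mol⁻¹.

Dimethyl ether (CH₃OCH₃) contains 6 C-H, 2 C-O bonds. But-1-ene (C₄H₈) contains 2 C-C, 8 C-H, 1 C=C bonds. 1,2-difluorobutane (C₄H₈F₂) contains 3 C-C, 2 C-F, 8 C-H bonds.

Reaction 1, by 839 kJ

Reaction 1:
  Bonds broken (reactants):
    C-H: 6 × 398 = 2388
    C-O: 2 × 345 = 690
    O=O: 3 × 485 = 1455
    Σ(broken) = 4533 kJ
  Bonds formed (products):
    C=O: 4 × 809 = 3236
    O-H: 6 × 458 = 2748
    Σ(formed) = 5984 kJ
  ΔH_1 = 4533 − 5984 = −1451 kJ
Reaction 2:
  Bonds broken (reactants):
    C-C: 2 × 356 = 712
    C-H: 8 × 398 = 3184
    C=C: 1 × 592 = 592
    F-F: 1 × 158 = 158
    Σ(broken) = 4646 kJ
  Bonds formed (products):
    C-C: 3 × 356 = 1068
    C-F: 2 × 503 = 1006
    C-H: 8 × 398 = 3184
    Σ(formed) = 5258 kJ
  ΔH_2 = 4646 − 5258 = −612 kJ
ΔH_1 − ΔH_2 = −839 kJ, so reaction 1 has the more negative ΔH; |ΔH_1 − ΔH_2| = 839 kJ.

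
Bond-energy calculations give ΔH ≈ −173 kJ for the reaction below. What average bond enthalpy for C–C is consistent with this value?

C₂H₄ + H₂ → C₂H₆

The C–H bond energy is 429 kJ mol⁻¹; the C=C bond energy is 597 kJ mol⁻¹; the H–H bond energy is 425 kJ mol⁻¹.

D(C–C) ≈ 337 kJ/mol

Let D be the C–C bond energy.
Σ(broken) = 4×429 + 1×597 + 1×425 = 2738
Σ(formed) = 1×D + 6×429 = 2574 + D
ΔH = Σ(broken) − Σ(formed) = (2738) − (2574 + D) = +164 − D
Setting this equal to −173 kJ gives D = 337 kJ/mol.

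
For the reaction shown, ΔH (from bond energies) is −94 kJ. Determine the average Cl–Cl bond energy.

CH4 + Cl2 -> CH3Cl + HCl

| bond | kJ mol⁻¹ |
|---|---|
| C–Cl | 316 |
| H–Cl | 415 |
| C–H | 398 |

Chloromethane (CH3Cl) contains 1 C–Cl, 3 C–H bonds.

D(Cl–Cl) ≈ 239 kJ/mol

Let D be the Cl–Cl bond energy.
Σ(broken) = 4×398 + 1×D = 1592 + D
Σ(formed) = 1×316 + 3×398 + 1×415 = 1925
ΔH = Σ(broken) − Σ(formed) = (1592 + D) − (1925) = −333 + D
Setting this equal to −94 kJ gives D = 239 kJ/mol.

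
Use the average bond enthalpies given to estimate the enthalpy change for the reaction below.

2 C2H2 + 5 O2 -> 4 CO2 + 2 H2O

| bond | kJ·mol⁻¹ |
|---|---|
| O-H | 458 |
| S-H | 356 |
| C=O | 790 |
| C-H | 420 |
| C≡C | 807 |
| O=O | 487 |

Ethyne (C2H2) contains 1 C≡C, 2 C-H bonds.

ΔH ≈ −2423 kJ

Bonds broken (reactants):
  C≡C: 2 × 807 = 1614
  C-H: 4 × 420 = 1680
  O=O: 5 × 487 = 2435
  Σ(broken) = 5729 kJ
Bonds formed (products):
  C=O: 8 × 790 = 6320
  O-H: 4 × 458 = 1832
  Σ(formed) = 8152 kJ
ΔH = Σ(broken) − Σ(formed) = 5729 − 8152 = −2423 kJ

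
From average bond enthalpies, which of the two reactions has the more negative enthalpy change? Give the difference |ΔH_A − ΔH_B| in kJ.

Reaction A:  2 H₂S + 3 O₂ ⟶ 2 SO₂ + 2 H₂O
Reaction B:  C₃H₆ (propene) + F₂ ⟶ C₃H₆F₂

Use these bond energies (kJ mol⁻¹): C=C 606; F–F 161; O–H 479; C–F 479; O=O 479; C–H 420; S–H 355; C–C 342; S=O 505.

Reaction A, by 546 kJ

Reaction A:
  Bonds broken (reactants):
    O=O: 3 × 479 = 1437
    S–H: 4 × 355 = 1420
    Σ(broken) = 2857 kJ
  Bonds formed (products):
    O–H: 4 × 479 = 1916
    S=O: 4 × 505 = 2020
    Σ(formed) = 3936 kJ
  ΔH_A = 2857 − 3936 = −1079 kJ
Reaction B:
  Bonds broken (reactants):
    C–C: 1 × 342 = 342
    C–H: 6 × 420 = 2520
    C=C: 1 × 606 = 606
    F–F: 1 × 161 = 161
    Σ(broken) = 3629 kJ
  Bonds formed (products):
    C–C: 2 × 342 = 684
    C–F: 2 × 479 = 958
    C–H: 6 × 420 = 2520
    Σ(formed) = 4162 kJ
  ΔH_B = 3629 − 4162 = −533 kJ
ΔH_A − ΔH_B = −546 kJ, so reaction A has the more negative ΔH; |ΔH_A − ΔH_B| = 546 kJ.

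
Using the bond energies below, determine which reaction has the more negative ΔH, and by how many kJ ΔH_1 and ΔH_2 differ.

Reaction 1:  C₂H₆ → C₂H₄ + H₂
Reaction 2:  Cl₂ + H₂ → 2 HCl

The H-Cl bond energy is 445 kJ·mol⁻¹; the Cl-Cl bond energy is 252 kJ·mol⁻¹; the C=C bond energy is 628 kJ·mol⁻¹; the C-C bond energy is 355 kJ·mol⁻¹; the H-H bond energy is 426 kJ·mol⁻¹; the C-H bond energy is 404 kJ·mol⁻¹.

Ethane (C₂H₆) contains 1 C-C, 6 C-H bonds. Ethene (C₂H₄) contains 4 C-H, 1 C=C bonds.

Reaction 2, by 321 kJ

Reaction 1:
  Bonds broken (reactants):
    C-C: 1 × 355 = 355
    C-H: 6 × 404 = 2424
    Σ(broken) = 2779 kJ
  Bonds formed (products):
    C-H: 4 × 404 = 1616
    C=C: 1 × 628 = 628
    H-H: 1 × 426 = 426
    Σ(formed) = 2670 kJ
  ΔH_1 = 2779 − 2670 = +109 kJ
Reaction 2:
  Bonds broken (reactants):
    Cl-Cl: 1 × 252 = 252
    H-H: 1 × 426 = 426
    Σ(broken) = 678 kJ
  Bonds formed (products):
    H-Cl: 2 × 445 = 890
    Σ(formed) = 890 kJ
  ΔH_2 = 678 − 890 = −212 kJ
ΔH_1 − ΔH_2 = +321 kJ, so reaction 2 has the more negative ΔH; |ΔH_1 − ΔH_2| = 321 kJ.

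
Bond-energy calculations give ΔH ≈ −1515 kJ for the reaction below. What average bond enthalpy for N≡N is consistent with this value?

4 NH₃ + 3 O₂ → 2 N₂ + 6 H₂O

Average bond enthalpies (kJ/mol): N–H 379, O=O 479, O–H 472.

D(N≡N) ≈ 918 kJ/mol

Let D be the N≡N bond energy.
Σ(broken) = 12×379 + 3×479 = 5985
Σ(formed) = 2×D + 12×472 = 5664 + 2D
ΔH = Σ(broken) − Σ(formed) = (5985) − (5664 + 2D) = +321 − 2D
Setting this equal to −1515 kJ gives 2D = 1836, so D = 918 kJ/mol.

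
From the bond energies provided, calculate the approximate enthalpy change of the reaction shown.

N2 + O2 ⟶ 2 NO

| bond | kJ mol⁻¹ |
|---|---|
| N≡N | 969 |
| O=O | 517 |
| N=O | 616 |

ΔH ≈ +254 kJ

Bonds broken (reactants):
  N≡N: 1 × 969 = 969
  O=O: 1 × 517 = 517
  Σ(broken) = 1486 kJ
Bonds formed (products):
  N=O: 2 × 616 = 1232
  Σ(formed) = 1232 kJ
ΔH = Σ(broken) − Σ(formed) = 1486 − 1232 = +254 kJ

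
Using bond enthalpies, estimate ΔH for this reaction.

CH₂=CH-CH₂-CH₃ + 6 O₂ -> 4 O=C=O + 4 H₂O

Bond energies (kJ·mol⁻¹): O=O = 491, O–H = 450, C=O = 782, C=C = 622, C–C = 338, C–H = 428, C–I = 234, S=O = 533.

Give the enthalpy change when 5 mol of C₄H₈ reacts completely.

Bonds broken (reactants):
  C–C: 2 × 338 = 676
  C–H: 8 × 428 = 3424
  C=C: 1 × 622 = 622
  O=O: 6 × 491 = 2946
  Σ(broken) = 7668 kJ
Bonds formed (products):
  C=O: 8 × 782 = 6256
  O–H: 8 × 450 = 3600
  Σ(formed) = 9856 kJ
ΔH = Σ(broken) − Σ(formed) = 7668 − 9856 = −2188 kJ
For 5× the reaction as written: 5 × (−2188) = −10940 kJ

ΔH = −10940 kJ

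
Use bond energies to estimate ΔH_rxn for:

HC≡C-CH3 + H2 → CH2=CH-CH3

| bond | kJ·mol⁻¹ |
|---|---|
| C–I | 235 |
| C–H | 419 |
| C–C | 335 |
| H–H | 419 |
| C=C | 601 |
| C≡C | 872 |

Bonds broken (reactants):
  C≡C: 1 × 872 = 872
  C–C: 1 × 335 = 335
  C–H: 4 × 419 = 1676
  H–H: 1 × 419 = 419
  Σ(broken) = 3302 kJ
Bonds formed (products):
  C–C: 1 × 335 = 335
  C–H: 6 × 419 = 2514
  C=C: 1 × 601 = 601
  Σ(formed) = 3450 kJ
ΔH = Σ(broken) − Σ(formed) = 3302 − 3450 = −148 kJ

ΔH ≈ −148 kJ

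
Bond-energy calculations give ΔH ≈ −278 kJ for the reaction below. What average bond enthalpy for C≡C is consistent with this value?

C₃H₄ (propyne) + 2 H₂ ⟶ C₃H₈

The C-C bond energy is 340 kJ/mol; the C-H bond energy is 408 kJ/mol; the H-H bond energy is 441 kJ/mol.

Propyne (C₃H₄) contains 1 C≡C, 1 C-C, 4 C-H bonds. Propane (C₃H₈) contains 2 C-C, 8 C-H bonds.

Let D be the C≡C bond energy.
Σ(broken) = 1×D + 1×340 + 4×408 + 2×441 = 2854 + D
Σ(formed) = 2×340 + 8×408 = 3944
ΔH = Σ(broken) − Σ(formed) = (2854 + D) − (3944) = −1090 + D
Setting this equal to −278 kJ gives D = 812 kJ/mol.

D(C≡C) ≈ 812 kJ/mol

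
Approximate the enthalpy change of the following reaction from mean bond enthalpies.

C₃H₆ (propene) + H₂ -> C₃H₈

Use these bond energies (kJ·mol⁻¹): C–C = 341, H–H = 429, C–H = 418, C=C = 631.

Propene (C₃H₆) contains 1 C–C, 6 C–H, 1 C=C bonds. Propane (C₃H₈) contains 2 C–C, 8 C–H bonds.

ΔH ≈ −117 kJ

Bonds broken (reactants):
  C–C: 1 × 341 = 341
  C–H: 6 × 418 = 2508
  C=C: 1 × 631 = 631
  H–H: 1 × 429 = 429
  Σ(broken) = 3909 kJ
Bonds formed (products):
  C–C: 2 × 341 = 682
  C–H: 8 × 418 = 3344
  Σ(formed) = 4026 kJ
ΔH = Σ(broken) − Σ(formed) = 3909 − 4026 = −117 kJ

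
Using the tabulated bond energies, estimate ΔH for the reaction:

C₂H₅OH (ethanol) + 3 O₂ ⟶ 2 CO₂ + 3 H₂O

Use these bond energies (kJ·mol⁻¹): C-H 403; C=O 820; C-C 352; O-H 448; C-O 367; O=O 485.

Bonds broken (reactants):
  C-C: 1 × 352 = 352
  C-H: 5 × 403 = 2015
  C-O: 1 × 367 = 367
  O-H: 1 × 448 = 448
  O=O: 3 × 485 = 1455
  Σ(broken) = 4637 kJ
Bonds formed (products):
  C=O: 4 × 820 = 3280
  O-H: 6 × 448 = 2688
  Σ(formed) = 5968 kJ
ΔH = Σ(broken) − Σ(formed) = 4637 − 5968 = −1331 kJ

ΔH ≈ −1331 kJ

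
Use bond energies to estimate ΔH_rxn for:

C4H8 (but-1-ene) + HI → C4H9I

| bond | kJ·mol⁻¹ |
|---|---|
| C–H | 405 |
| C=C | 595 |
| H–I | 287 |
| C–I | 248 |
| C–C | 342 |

Bonds broken (reactants):
  C–C: 2 × 342 = 684
  C–H: 8 × 405 = 3240
  C=C: 1 × 595 = 595
  H–I: 1 × 287 = 287
  Σ(broken) = 4806 kJ
Bonds formed (products):
  C–C: 3 × 342 = 1026
  C–H: 9 × 405 = 3645
  C–I: 1 × 248 = 248
  Σ(formed) = 4919 kJ
ΔH = Σ(broken) − Σ(formed) = 4806 − 4919 = −113 kJ

ΔH ≈ −113 kJ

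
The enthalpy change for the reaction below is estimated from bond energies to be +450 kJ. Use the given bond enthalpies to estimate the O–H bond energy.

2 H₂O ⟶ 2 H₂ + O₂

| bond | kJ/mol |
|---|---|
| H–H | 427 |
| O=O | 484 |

D(O–H) ≈ 447 kJ/mol

Let D be the O–H bond energy.
Σ(broken) = 4×D = 4D
Σ(formed) = 2×427 + 1×484 = 1338
ΔH = Σ(broken) − Σ(formed) = (4D) − (1338) = −1338 + 4D
Setting this equal to +450 kJ gives 4D = 1788, so D = 447 kJ/mol.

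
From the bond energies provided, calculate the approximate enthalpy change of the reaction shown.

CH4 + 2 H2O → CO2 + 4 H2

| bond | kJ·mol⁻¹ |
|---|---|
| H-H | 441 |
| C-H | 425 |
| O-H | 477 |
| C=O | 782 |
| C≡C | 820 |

ΔH ≈ +280 kJ

Bonds broken (reactants):
  C-H: 4 × 425 = 1700
  O-H: 4 × 477 = 1908
  Σ(broken) = 3608 kJ
Bonds formed (products):
  C=O: 2 × 782 = 1564
  H-H: 4 × 441 = 1764
  Σ(formed) = 3328 kJ
ΔH = Σ(broken) − Σ(formed) = 3608 − 3328 = +280 kJ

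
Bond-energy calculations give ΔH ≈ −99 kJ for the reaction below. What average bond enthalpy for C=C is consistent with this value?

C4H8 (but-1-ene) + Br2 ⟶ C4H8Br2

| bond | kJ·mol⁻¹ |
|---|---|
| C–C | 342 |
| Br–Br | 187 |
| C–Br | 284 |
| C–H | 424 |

Let D be the C=C bond energy.
Σ(broken) = 1×187 + 2×342 + 8×424 + 1×D = 4263 + D
Σ(formed) = 2×284 + 3×342 + 8×424 = 4986
ΔH = Σ(broken) − Σ(formed) = (4263 + D) − (4986) = −723 + D
Setting this equal to −99 kJ gives D = 624 kJ/mol.

D(C=C) ≈ 624 kJ/mol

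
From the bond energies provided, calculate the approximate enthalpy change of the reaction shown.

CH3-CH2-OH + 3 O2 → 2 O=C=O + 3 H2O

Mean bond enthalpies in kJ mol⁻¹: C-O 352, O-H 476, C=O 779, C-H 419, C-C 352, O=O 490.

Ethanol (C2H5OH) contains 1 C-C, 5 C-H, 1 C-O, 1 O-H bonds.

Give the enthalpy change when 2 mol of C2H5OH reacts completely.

ΔH = −2454 kJ

Bonds broken (reactants):
  C-C: 1 × 352 = 352
  C-H: 5 × 419 = 2095
  C-O: 1 × 352 = 352
  O-H: 1 × 476 = 476
  O=O: 3 × 490 = 1470
  Σ(broken) = 4745 kJ
Bonds formed (products):
  C=O: 4 × 779 = 3116
  O-H: 6 × 476 = 2856
  Σ(formed) = 5972 kJ
ΔH = Σ(broken) − Σ(formed) = 4745 − 5972 = −1227 kJ
For 2× the reaction as written: 2 × (−1227) = −2454 kJ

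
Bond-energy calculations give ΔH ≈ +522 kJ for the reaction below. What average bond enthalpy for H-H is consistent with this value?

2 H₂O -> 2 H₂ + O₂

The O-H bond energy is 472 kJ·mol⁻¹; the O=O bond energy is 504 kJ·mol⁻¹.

Let D be the H-H bond energy.
Σ(broken) = 4×472 = 1888
Σ(formed) = 2×D + 1×504 = 504 + 2D
ΔH = Σ(broken) − Σ(formed) = (1888) − (504 + 2D) = +1384 − 2D
Setting this equal to +522 kJ gives 2D = 862, so D = 431 kJ/mol.

D(H-H) ≈ 431 kJ/mol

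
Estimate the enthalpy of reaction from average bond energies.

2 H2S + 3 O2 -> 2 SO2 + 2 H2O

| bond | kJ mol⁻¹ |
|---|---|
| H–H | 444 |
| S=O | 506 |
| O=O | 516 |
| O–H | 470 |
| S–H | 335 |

Bonds broken (reactants):
  O=O: 3 × 516 = 1548
  S–H: 4 × 335 = 1340
  Σ(broken) = 2888 kJ
Bonds formed (products):
  O–H: 4 × 470 = 1880
  S=O: 4 × 506 = 2024
  Σ(formed) = 3904 kJ
ΔH = Σ(broken) − Σ(formed) = 2888 − 3904 = −1016 kJ

ΔH ≈ −1016 kJ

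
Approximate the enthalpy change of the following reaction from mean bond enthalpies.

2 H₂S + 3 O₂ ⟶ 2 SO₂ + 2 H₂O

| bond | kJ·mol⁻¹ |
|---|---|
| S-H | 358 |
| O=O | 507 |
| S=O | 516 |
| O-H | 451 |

ΔH ≈ −915 kJ

Bonds broken (reactants):
  O=O: 3 × 507 = 1521
  S-H: 4 × 358 = 1432
  Σ(broken) = 2953 kJ
Bonds formed (products):
  O-H: 4 × 451 = 1804
  S=O: 4 × 516 = 2064
  Σ(formed) = 3868 kJ
ΔH = Σ(broken) − Σ(formed) = 2953 − 3868 = −915 kJ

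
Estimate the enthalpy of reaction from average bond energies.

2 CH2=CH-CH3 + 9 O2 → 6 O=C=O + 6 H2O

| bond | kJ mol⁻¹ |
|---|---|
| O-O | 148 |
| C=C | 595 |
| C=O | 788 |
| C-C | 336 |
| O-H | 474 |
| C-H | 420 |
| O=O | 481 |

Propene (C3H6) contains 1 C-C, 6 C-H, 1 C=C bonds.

Bonds broken (reactants):
  C-C: 2 × 336 = 672
  C-H: 12 × 420 = 5040
  C=C: 2 × 595 = 1190
  O=O: 9 × 481 = 4329
  Σ(broken) = 11231 kJ
Bonds formed (products):
  C=O: 12 × 788 = 9456
  O-H: 12 × 474 = 5688
  Σ(formed) = 15144 kJ
ΔH = Σ(broken) − Σ(formed) = 11231 − 15144 = −3913 kJ

ΔH ≈ −3913 kJ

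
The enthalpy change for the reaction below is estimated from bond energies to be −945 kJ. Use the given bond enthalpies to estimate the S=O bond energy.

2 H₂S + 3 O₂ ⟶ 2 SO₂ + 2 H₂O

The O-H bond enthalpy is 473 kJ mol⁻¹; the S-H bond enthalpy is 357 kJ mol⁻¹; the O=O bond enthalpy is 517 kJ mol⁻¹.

Let D be the S=O bond energy.
Σ(broken) = 3×517 + 4×357 = 2979
Σ(formed) = 4×473 + 4×D = 1892 + 4D
ΔH = Σ(broken) − Σ(formed) = (2979) − (1892 + 4D) = +1087 − 4D
Setting this equal to −945 kJ gives 4D = 2032, so D = 508 kJ/mol.

D(S=O) ≈ 508 kJ/mol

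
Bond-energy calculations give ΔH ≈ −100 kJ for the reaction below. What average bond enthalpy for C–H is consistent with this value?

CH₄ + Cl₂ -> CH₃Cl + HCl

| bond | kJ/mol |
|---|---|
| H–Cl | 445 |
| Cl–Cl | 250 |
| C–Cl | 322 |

Let D be the C–H bond energy.
Σ(broken) = 4×D + 1×250 = 250 + 4D
Σ(formed) = 1×322 + 3×D + 1×445 = 767 + 3D
ΔH = Σ(broken) − Σ(formed) = (250 + 4D) − (767 + 3D) = −517 + D
Setting this equal to −100 kJ gives D = 417 kJ/mol.

D(C–H) ≈ 417 kJ/mol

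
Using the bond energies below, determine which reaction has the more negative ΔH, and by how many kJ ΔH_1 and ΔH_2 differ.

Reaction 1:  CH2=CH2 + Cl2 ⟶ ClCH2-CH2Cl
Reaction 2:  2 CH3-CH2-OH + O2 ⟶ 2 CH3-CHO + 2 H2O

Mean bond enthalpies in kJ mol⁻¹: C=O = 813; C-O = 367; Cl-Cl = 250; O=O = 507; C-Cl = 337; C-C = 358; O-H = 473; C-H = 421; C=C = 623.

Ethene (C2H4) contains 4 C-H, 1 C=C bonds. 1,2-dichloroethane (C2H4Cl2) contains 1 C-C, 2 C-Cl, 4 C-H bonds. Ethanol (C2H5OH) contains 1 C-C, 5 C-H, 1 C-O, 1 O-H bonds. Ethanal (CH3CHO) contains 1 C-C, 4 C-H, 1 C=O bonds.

Reaction 1:
  Bonds broken (reactants):
    C-H: 4 × 421 = 1684
    C=C: 1 × 623 = 623
    Cl-Cl: 1 × 250 = 250
    Σ(broken) = 2557 kJ
  Bonds formed (products):
    C-C: 1 × 358 = 358
    C-Cl: 2 × 337 = 674
    C-H: 4 × 421 = 1684
    Σ(formed) = 2716 kJ
  ΔH_1 = 2557 − 2716 = −159 kJ
Reaction 2:
  Bonds broken (reactants):
    C-C: 2 × 358 = 716
    C-H: 10 × 421 = 4210
    C-O: 2 × 367 = 734
    O-H: 2 × 473 = 946
    O=O: 1 × 507 = 507
    Σ(broken) = 7113 kJ
  Bonds formed (products):
    C-C: 2 × 358 = 716
    C-H: 8 × 421 = 3368
    C=O: 2 × 813 = 1626
    O-H: 4 × 473 = 1892
    Σ(formed) = 7602 kJ
  ΔH_2 = 7113 − 7602 = −489 kJ
ΔH_1 − ΔH_2 = +330 kJ, so reaction 2 has the more negative ΔH; |ΔH_1 − ΔH_2| = 330 kJ.

Reaction 2, by 330 kJ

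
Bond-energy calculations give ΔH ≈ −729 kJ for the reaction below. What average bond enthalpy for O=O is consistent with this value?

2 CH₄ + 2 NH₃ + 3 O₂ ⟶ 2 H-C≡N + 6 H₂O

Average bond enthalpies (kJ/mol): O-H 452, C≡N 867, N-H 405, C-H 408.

D(O=O) ≈ 517 kJ/mol

Let D be the O=O bond energy.
Σ(broken) = 8×408 + 6×405 + 3×D = 5694 + 3D
Σ(formed) = 2×867 + 2×408 + 12×452 = 7974
ΔH = Σ(broken) − Σ(formed) = (5694 + 3D) − (7974) = −2280 + 3D
Setting this equal to −729 kJ gives 3D = 1551, so D = 517 kJ/mol.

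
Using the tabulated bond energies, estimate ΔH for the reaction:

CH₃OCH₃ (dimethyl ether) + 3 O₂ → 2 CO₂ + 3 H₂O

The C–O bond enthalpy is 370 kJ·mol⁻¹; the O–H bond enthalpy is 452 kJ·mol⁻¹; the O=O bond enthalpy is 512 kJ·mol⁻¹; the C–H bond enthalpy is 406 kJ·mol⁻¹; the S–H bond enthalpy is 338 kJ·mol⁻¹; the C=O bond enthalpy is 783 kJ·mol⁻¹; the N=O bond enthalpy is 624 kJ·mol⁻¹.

Bonds broken (reactants):
  C–H: 6 × 406 = 2436
  C–O: 2 × 370 = 740
  O=O: 3 × 512 = 1536
  Σ(broken) = 4712 kJ
Bonds formed (products):
  C=O: 4 × 783 = 3132
  O–H: 6 × 452 = 2712
  Σ(formed) = 5844 kJ
ΔH = Σ(broken) − Σ(formed) = 4712 − 5844 = −1132 kJ

ΔH ≈ −1132 kJ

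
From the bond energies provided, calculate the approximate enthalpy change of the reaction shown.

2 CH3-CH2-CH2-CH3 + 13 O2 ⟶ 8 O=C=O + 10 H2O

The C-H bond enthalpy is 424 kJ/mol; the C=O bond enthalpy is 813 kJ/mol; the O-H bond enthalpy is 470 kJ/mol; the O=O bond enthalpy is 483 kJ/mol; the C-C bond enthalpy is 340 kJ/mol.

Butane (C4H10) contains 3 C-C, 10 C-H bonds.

ΔH ≈ −5609 kJ

Bonds broken (reactants):
  C-C: 6 × 340 = 2040
  C-H: 20 × 424 = 8480
  O=O: 13 × 483 = 6279
  Σ(broken) = 16799 kJ
Bonds formed (products):
  C=O: 16 × 813 = 13008
  O-H: 20 × 470 = 9400
  Σ(formed) = 22408 kJ
ΔH = Σ(broken) − Σ(formed) = 16799 − 22408 = −5609 kJ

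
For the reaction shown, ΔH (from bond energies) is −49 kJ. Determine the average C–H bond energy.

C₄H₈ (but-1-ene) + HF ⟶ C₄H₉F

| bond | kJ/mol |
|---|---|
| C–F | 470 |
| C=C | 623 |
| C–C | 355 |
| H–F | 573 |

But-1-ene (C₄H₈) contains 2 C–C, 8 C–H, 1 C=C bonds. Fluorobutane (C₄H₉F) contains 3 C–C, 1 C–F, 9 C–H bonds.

Let D be the C–H bond energy.
Σ(broken) = 2×355 + 8×D + 1×623 + 1×573 = 1906 + 8D
Σ(formed) = 3×355 + 1×470 + 9×D = 1535 + 9D
ΔH = Σ(broken) − Σ(formed) = (1906 + 8D) − (1535 + 9D) = +371 − D
Setting this equal to −49 kJ gives D = 420 kJ/mol.

D(C–H) ≈ 420 kJ/mol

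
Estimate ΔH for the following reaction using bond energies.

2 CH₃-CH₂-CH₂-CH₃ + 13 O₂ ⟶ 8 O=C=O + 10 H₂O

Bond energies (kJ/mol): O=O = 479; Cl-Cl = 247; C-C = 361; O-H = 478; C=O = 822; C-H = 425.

Bonds broken (reactants):
  C-C: 6 × 361 = 2166
  C-H: 20 × 425 = 8500
  O=O: 13 × 479 = 6227
  Σ(broken) = 16893 kJ
Bonds formed (products):
  C=O: 16 × 822 = 13152
  O-H: 20 × 478 = 9560
  Σ(formed) = 22712 kJ
ΔH = Σ(broken) − Σ(formed) = 16893 − 22712 = −5819 kJ

ΔH ≈ −5819 kJ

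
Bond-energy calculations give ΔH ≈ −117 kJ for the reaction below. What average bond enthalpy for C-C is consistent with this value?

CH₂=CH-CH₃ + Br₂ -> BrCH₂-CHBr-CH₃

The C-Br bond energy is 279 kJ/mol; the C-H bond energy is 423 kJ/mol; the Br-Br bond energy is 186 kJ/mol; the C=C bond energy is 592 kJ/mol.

Let D be the C-C bond energy.
Σ(broken) = 1×186 + 1×D + 6×423 + 1×592 = 3316 + D
Σ(formed) = 2×279 + 2×D + 6×423 = 3096 + 2D
ΔH = Σ(broken) − Σ(formed) = (3316 + D) − (3096 + 2D) = +220 − D
Setting this equal to −117 kJ gives D = 337 kJ/mol.

D(C-C) ≈ 337 kJ/mol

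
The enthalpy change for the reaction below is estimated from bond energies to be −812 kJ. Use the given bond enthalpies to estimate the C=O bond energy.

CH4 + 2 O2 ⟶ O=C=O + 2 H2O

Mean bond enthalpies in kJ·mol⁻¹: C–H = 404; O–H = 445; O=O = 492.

D(C=O) ≈ 816 kJ/mol

Let D be the C=O bond energy.
Σ(broken) = 4×404 + 2×492 = 2600
Σ(formed) = 2×D + 4×445 = 1780 + 2D
ΔH = Σ(broken) − Σ(formed) = (2600) − (1780 + 2D) = +820 − 2D
Setting this equal to −812 kJ gives 2D = 1632, so D = 816 kJ/mol.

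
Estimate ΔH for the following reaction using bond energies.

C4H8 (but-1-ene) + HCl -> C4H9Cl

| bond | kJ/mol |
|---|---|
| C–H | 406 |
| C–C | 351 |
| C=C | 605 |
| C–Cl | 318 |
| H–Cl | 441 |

Bonds broken (reactants):
  C–C: 2 × 351 = 702
  C–H: 8 × 406 = 3248
  C=C: 1 × 605 = 605
  H–Cl: 1 × 441 = 441
  Σ(broken) = 4996 kJ
Bonds formed (products):
  C–C: 3 × 351 = 1053
  C–Cl: 1 × 318 = 318
  C–H: 9 × 406 = 3654
  Σ(formed) = 5025 kJ
ΔH = Σ(broken) − Σ(formed) = 4996 − 5025 = −29 kJ

ΔH ≈ −29 kJ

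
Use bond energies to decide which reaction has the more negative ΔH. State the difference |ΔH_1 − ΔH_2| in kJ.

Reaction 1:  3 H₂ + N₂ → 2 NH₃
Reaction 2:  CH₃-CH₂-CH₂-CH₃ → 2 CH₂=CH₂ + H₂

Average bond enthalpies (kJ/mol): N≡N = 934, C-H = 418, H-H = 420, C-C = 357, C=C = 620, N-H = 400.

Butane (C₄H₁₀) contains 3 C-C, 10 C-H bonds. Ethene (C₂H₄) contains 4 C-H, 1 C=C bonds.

Reaction 1:
  Bonds broken (reactants):
    H-H: 3 × 420 = 1260
    N≡N: 1 × 934 = 934
    Σ(broken) = 2194 kJ
  Bonds formed (products):
    N-H: 6 × 400 = 2400
    Σ(formed) = 2400 kJ
  ΔH_1 = 2194 − 2400 = −206 kJ
Reaction 2:
  Bonds broken (reactants):
    C-C: 3 × 357 = 1071
    C-H: 10 × 418 = 4180
    Σ(broken) = 5251 kJ
  Bonds formed (products):
    C-H: 8 × 418 = 3344
    C=C: 2 × 620 = 1240
    H-H: 1 × 420 = 420
    Σ(formed) = 5004 kJ
  ΔH_2 = 5251 − 5004 = +247 kJ
ΔH_1 − ΔH_2 = −453 kJ, so reaction 1 has the more negative ΔH; |ΔH_1 − ΔH_2| = 453 kJ.

Reaction 1, by 453 kJ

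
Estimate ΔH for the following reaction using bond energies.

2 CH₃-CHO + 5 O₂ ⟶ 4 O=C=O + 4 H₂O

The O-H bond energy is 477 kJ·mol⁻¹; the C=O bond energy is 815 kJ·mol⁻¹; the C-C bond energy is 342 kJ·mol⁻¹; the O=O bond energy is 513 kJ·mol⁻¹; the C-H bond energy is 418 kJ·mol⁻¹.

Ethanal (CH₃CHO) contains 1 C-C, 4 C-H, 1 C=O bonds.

ΔH ≈ −2113 kJ

Bonds broken (reactants):
  C-C: 2 × 342 = 684
  C-H: 8 × 418 = 3344
  C=O: 2 × 815 = 1630
  O=O: 5 × 513 = 2565
  Σ(broken) = 8223 kJ
Bonds formed (products):
  C=O: 8 × 815 = 6520
  O-H: 8 × 477 = 3816
  Σ(formed) = 10336 kJ
ΔH = Σ(broken) − Σ(formed) = 8223 − 10336 = −2113 kJ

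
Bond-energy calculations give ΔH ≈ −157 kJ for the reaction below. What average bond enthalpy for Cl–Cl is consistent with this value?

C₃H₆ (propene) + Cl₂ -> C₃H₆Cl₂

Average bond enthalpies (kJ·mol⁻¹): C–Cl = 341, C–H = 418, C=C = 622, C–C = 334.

D(Cl–Cl) ≈ 237 kJ/mol

Let D be the Cl–Cl bond energy.
Σ(broken) = 1×334 + 6×418 + 1×622 + 1×D = 3464 + D
Σ(formed) = 2×334 + 2×341 + 6×418 = 3858
ΔH = Σ(broken) − Σ(formed) = (3464 + D) − (3858) = −394 + D
Setting this equal to −157 kJ gives D = 237 kJ/mol.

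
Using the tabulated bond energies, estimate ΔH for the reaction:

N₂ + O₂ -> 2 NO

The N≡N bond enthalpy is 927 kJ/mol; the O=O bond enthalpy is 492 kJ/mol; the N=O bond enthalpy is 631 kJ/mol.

ΔH ≈ +157 kJ

Bonds broken (reactants):
  N≡N: 1 × 927 = 927
  O=O: 1 × 492 = 492
  Σ(broken) = 1419 kJ
Bonds formed (products):
  N=O: 2 × 631 = 1262
  Σ(formed) = 1262 kJ
ΔH = Σ(broken) − Σ(formed) = 1419 − 1262 = +157 kJ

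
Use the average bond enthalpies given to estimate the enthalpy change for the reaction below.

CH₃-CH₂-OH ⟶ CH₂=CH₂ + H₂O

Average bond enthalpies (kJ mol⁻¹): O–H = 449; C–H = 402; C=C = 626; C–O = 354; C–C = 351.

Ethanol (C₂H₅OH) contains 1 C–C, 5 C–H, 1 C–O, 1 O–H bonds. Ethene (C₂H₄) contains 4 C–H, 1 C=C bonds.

ΔH ≈ +32 kJ

Bonds broken (reactants):
  C–C: 1 × 351 = 351
  C–H: 5 × 402 = 2010
  C–O: 1 × 354 = 354
  O–H: 1 × 449 = 449
  Σ(broken) = 3164 kJ
Bonds formed (products):
  C–H: 4 × 402 = 1608
  C=C: 1 × 626 = 626
  O–H: 2 × 449 = 898
  Σ(formed) = 3132 kJ
ΔH = Σ(broken) − Σ(formed) = 3164 − 3132 = +32 kJ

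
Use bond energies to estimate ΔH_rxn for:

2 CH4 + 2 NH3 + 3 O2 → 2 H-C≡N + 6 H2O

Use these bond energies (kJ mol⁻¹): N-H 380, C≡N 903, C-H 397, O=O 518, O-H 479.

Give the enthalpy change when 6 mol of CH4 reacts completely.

Bonds broken (reactants):
  C-H: 8 × 397 = 3176
  N-H: 6 × 380 = 2280
  O=O: 3 × 518 = 1554
  Σ(broken) = 7010 kJ
Bonds formed (products):
  C≡N: 2 × 903 = 1806
  C-H: 2 × 397 = 794
  O-H: 12 × 479 = 5748
  Σ(formed) = 8348 kJ
ΔH = Σ(broken) − Σ(formed) = 7010 − 8348 = −1338 kJ
For 3× the reaction as written: 3 × (−1338) = −4014 kJ

ΔH = −4014 kJ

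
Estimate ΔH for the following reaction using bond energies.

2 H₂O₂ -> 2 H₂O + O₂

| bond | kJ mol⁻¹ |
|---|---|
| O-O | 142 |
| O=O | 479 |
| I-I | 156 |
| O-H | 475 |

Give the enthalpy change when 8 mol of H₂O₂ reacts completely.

ΔH = −780 kJ

Bonds broken (reactants):
  O-H: 4 × 475 = 1900
  O-O: 2 × 142 = 284
  Σ(broken) = 2184 kJ
Bonds formed (products):
  O-H: 4 × 475 = 1900
  O=O: 1 × 479 = 479
  Σ(formed) = 2379 kJ
ΔH = Σ(broken) − Σ(formed) = 2184 − 2379 = −195 kJ
For 4× the reaction as written: 4 × (−195) = −780 kJ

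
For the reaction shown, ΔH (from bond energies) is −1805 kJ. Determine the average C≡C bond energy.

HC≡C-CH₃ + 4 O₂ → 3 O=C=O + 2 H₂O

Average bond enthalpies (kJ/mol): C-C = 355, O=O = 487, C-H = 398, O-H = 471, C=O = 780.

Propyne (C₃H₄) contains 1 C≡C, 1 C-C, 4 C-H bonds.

Let D be the C≡C bond energy.
Σ(broken) = 1×D + 1×355 + 4×398 + 4×487 = 3895 + D
Σ(formed) = 6×780 + 4×471 = 6564
ΔH = Σ(broken) − Σ(formed) = (3895 + D) − (6564) = −2669 + D
Setting this equal to −1805 kJ gives D = 864 kJ/mol.

D(C≡C) ≈ 864 kJ/mol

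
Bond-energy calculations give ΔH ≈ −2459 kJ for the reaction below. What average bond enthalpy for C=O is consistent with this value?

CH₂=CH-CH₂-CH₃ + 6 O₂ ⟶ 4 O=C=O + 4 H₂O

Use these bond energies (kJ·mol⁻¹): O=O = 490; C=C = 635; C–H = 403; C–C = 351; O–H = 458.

D(C=O) ≈ 787 kJ/mol

Let D be the C=O bond energy.
Σ(broken) = 2×351 + 8×403 + 1×635 + 6×490 = 7501
Σ(formed) = 8×D + 8×458 = 3664 + 8D
ΔH = Σ(broken) − Σ(formed) = (7501) − (3664 + 8D) = +3837 − 8D
Setting this equal to −2459 kJ gives 8D = 6296, so D = 787 kJ/mol.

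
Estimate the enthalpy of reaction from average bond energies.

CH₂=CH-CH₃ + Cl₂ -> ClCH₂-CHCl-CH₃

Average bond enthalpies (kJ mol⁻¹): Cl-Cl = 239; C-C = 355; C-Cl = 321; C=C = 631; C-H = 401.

ΔH ≈ −127 kJ

Bonds broken (reactants):
  C-C: 1 × 355 = 355
  C-H: 6 × 401 = 2406
  C=C: 1 × 631 = 631
  Cl-Cl: 1 × 239 = 239
  Σ(broken) = 3631 kJ
Bonds formed (products):
  C-C: 2 × 355 = 710
  C-Cl: 2 × 321 = 642
  C-H: 6 × 401 = 2406
  Σ(formed) = 3758 kJ
ΔH = Σ(broken) − Σ(formed) = 3631 − 3758 = −127 kJ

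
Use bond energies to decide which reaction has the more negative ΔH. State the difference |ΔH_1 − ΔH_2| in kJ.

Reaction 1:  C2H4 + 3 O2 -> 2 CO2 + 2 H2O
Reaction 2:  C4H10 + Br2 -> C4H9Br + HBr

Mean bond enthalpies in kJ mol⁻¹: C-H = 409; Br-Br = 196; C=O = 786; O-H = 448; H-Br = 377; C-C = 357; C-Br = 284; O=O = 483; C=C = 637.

Reaction 1, by 1158 kJ

Reaction 1:
  Bonds broken (reactants):
    C-H: 4 × 409 = 1636
    C=C: 1 × 637 = 637
    O=O: 3 × 483 = 1449
    Σ(broken) = 3722 kJ
  Bonds formed (products):
    C=O: 4 × 786 = 3144
    O-H: 4 × 448 = 1792
    Σ(formed) = 4936 kJ
  ΔH_1 = 3722 − 4936 = −1214 kJ
Reaction 2:
  Bonds broken (reactants):
    Br-Br: 1 × 196 = 196
    C-C: 3 × 357 = 1071
    C-H: 10 × 409 = 4090
    Σ(broken) = 5357 kJ
  Bonds formed (products):
    C-Br: 1 × 284 = 284
    C-C: 3 × 357 = 1071
    C-H: 9 × 409 = 3681
    H-Br: 1 × 377 = 377
    Σ(formed) = 5413 kJ
  ΔH_2 = 5357 − 5413 = −56 kJ
ΔH_1 − ΔH_2 = −1158 kJ, so reaction 1 has the more negative ΔH; |ΔH_1 − ΔH_2| = 1158 kJ.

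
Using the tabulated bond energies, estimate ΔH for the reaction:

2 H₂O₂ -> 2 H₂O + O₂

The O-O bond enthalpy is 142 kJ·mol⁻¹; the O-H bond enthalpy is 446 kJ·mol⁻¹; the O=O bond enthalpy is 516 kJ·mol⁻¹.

Bonds broken (reactants):
  O-H: 4 × 446 = 1784
  O-O: 2 × 142 = 284
  Σ(broken) = 2068 kJ
Bonds formed (products):
  O-H: 4 × 446 = 1784
  O=O: 1 × 516 = 516
  Σ(formed) = 2300 kJ
ΔH = Σ(broken) − Σ(formed) = 2068 − 2300 = −232 kJ

ΔH ≈ −232 kJ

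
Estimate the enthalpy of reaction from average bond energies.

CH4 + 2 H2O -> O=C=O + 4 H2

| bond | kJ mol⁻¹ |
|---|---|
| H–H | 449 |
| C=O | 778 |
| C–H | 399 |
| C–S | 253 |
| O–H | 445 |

Bonds broken (reactants):
  C–H: 4 × 399 = 1596
  O–H: 4 × 445 = 1780
  Σ(broken) = 3376 kJ
Bonds formed (products):
  C=O: 2 × 778 = 1556
  H–H: 4 × 449 = 1796
  Σ(formed) = 3352 kJ
ΔH = Σ(broken) − Σ(formed) = 3376 − 3352 = +24 kJ

ΔH ≈ +24 kJ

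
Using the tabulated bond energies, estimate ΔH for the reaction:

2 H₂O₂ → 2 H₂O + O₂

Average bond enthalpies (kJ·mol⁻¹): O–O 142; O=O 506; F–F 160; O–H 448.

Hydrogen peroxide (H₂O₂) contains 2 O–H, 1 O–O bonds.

Bonds broken (reactants):
  O–H: 4 × 448 = 1792
  O–O: 2 × 142 = 284
  Σ(broken) = 2076 kJ
Bonds formed (products):
  O–H: 4 × 448 = 1792
  O=O: 1 × 506 = 506
  Σ(formed) = 2298 kJ
ΔH = Σ(broken) − Σ(formed) = 2076 − 2298 = −222 kJ

ΔH ≈ −222 kJ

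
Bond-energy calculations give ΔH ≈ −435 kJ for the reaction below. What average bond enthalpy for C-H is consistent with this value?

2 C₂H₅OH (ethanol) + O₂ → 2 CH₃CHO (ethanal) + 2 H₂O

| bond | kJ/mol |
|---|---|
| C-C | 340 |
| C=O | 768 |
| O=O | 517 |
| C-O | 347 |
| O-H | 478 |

Let D be the C-H bond energy.
Σ(broken) = 2×340 + 10×D + 2×347 + 2×478 + 1×517 = 2847 + 10D
Σ(formed) = 2×340 + 8×D + 2×768 + 4×478 = 4128 + 8D
ΔH = Σ(broken) − Σ(formed) = (2847 + 10D) − (4128 + 8D) = −1281 + 2D
Setting this equal to −435 kJ gives 2D = 846, so D = 423 kJ/mol.

D(C-H) ≈ 423 kJ/mol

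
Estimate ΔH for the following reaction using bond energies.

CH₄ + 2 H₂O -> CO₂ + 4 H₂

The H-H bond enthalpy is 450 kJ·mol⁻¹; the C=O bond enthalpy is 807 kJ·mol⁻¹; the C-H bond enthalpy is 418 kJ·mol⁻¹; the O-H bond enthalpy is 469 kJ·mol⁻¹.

Bonds broken (reactants):
  C-H: 4 × 418 = 1672
  O-H: 4 × 469 = 1876
  Σ(broken) = 3548 kJ
Bonds formed (products):
  C=O: 2 × 807 = 1614
  H-H: 4 × 450 = 1800
  Σ(formed) = 3414 kJ
ΔH = Σ(broken) − Σ(formed) = 3548 − 3414 = +134 kJ

ΔH ≈ +134 kJ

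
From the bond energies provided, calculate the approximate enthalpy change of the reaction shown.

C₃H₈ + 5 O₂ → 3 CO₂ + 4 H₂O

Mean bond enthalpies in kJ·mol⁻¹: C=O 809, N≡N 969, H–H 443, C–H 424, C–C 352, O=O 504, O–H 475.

ΔH ≈ −2038 kJ

Bonds broken (reactants):
  C–C: 2 × 352 = 704
  C–H: 8 × 424 = 3392
  O=O: 5 × 504 = 2520
  Σ(broken) = 6616 kJ
Bonds formed (products):
  C=O: 6 × 809 = 4854
  O–H: 8 × 475 = 3800
  Σ(formed) = 8654 kJ
ΔH = Σ(broken) − Σ(formed) = 6616 − 8654 = −2038 kJ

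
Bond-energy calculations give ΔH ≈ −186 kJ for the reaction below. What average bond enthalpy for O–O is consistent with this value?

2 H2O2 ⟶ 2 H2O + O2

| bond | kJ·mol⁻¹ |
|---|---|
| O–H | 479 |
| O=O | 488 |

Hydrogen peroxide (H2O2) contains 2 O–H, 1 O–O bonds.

Let D be the O–O bond energy.
Σ(broken) = 4×479 + 2×D = 1916 + 2D
Σ(formed) = 4×479 + 1×488 = 2404
ΔH = Σ(broken) − Σ(formed) = (1916 + 2D) − (2404) = −488 + 2D
Setting this equal to −186 kJ gives 2D = 302, so D = 151 kJ/mol.

D(O–O) ≈ 151 kJ/mol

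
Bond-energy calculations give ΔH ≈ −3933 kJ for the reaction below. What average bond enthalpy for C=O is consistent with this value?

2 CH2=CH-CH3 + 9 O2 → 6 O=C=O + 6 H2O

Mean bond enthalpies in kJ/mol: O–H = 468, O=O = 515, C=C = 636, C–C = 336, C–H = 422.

Let D be the C=O bond energy.
Σ(broken) = 2×336 + 12×422 + 2×636 + 9×515 = 11643
Σ(formed) = 12×D + 12×468 = 5616 + 12D
ΔH = Σ(broken) − Σ(formed) = (11643) − (5616 + 12D) = +6027 − 12D
Setting this equal to −3933 kJ gives 12D = 9960, so D = 830 kJ/mol.

D(C=O) ≈ 830 kJ/mol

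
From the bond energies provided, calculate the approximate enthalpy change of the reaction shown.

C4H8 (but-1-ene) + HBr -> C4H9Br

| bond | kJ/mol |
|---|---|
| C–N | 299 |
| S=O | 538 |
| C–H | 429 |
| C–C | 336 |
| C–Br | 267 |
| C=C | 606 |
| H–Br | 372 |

Bonds broken (reactants):
  C–C: 2 × 336 = 672
  C–H: 8 × 429 = 3432
  C=C: 1 × 606 = 606
  H–Br: 1 × 372 = 372
  Σ(broken) = 5082 kJ
Bonds formed (products):
  C–Br: 1 × 267 = 267
  C–C: 3 × 336 = 1008
  C–H: 9 × 429 = 3861
  Σ(formed) = 5136 kJ
ΔH = Σ(broken) − Σ(formed) = 5082 − 5136 = −54 kJ

ΔH ≈ −54 kJ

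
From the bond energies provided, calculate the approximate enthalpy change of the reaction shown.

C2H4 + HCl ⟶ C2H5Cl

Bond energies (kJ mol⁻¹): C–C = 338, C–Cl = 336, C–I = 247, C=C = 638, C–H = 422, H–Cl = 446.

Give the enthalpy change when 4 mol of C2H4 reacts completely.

Bonds broken (reactants):
  C–H: 4 × 422 = 1688
  C=C: 1 × 638 = 638
  H–Cl: 1 × 446 = 446
  Σ(broken) = 2772 kJ
Bonds formed (products):
  C–C: 1 × 338 = 338
  C–Cl: 1 × 336 = 336
  C–H: 5 × 422 = 2110
  Σ(formed) = 2784 kJ
ΔH = Σ(broken) − Σ(formed) = 2772 − 2784 = −12 kJ
For 4× the reaction as written: 4 × (−12) = −48 kJ

ΔH = −48 kJ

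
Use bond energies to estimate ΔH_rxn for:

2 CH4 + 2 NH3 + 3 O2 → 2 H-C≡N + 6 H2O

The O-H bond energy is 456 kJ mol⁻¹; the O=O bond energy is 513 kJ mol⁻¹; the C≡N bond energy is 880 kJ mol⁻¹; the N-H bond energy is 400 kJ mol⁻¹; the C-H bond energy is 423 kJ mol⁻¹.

Bonds broken (reactants):
  C-H: 8 × 423 = 3384
  N-H: 6 × 400 = 2400
  O=O: 3 × 513 = 1539
  Σ(broken) = 7323 kJ
Bonds formed (products):
  C≡N: 2 × 880 = 1760
  C-H: 2 × 423 = 846
  O-H: 12 × 456 = 5472
  Σ(formed) = 8078 kJ
ΔH = Σ(broken) − Σ(formed) = 7323 − 8078 = −755 kJ

ΔH ≈ −755 kJ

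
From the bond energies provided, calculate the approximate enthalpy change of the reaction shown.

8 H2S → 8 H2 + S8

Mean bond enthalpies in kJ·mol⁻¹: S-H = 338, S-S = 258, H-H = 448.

ΔH ≈ −240 kJ

Bonds broken (reactants):
  S-H: 16 × 338 = 5408
  Σ(broken) = 5408 kJ
Bonds formed (products):
  H-H: 8 × 448 = 3584
  S-S: 8 × 258 = 2064
  Σ(formed) = 5648 kJ
ΔH = Σ(broken) − Σ(formed) = 5408 − 5648 = −240 kJ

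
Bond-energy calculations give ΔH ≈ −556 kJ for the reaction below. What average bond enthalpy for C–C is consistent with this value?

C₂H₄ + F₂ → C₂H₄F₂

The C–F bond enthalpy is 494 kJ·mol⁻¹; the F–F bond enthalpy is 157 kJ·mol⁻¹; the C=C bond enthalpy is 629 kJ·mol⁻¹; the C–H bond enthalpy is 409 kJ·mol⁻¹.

Let D be the C–C bond energy.
Σ(broken) = 4×409 + 1×629 + 1×157 = 2422
Σ(formed) = 1×D + 2×494 + 4×409 = 2624 + D
ΔH = Σ(broken) − Σ(formed) = (2422) − (2624 + D) = −202 − D
Setting this equal to −556 kJ gives D = 354 kJ/mol.

D(C–C) ≈ 354 kJ/mol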